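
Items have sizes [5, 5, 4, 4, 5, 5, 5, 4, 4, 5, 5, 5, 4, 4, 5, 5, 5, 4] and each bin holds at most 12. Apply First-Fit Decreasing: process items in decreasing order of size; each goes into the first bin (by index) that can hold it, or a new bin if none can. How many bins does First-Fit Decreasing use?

Sorted descending: 5, 5, 5, 5, 5, 5, 5, 5, 5, 5, 5, 4, 4, 4, 4, 4, 4, 4.
5 → bin 1 (remaining 7)
5 → bin 1 (remaining 2)
5 → bin 2 (remaining 7)
5 → bin 2 (remaining 2)
5 → bin 3 (remaining 7)
5 → bin 3 (remaining 2)
5 → bin 4 (remaining 7)
5 → bin 4 (remaining 2)
5 → bin 5 (remaining 7)
5 → bin 5 (remaining 2)
5 → bin 6 (remaining 7)
4 → bin 6 (remaining 3)
4 → bin 7 (remaining 8)
4 → bin 7 (remaining 4)
4 → bin 7 (remaining 0)
4 → bin 8 (remaining 8)
4 → bin 8 (remaining 4)
4 → bin 8 (remaining 0)

8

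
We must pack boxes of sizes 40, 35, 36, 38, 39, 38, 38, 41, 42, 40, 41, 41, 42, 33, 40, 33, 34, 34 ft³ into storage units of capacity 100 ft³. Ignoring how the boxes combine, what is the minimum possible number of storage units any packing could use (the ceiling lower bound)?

7

Total size = 40 + 35 + 36 + 38 + 39 + 38 + 38 + 41 + 42 + 40 + 41 + 41 + 42 + 33 + 40 + 33 + 34 + 34 = 685 ft³.
⌈685 / 100⌉ = 7.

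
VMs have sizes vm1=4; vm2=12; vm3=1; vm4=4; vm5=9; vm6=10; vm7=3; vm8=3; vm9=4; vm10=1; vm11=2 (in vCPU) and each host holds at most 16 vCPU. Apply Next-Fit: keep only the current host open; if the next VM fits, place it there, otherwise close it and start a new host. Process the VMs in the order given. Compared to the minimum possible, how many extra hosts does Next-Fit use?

0

Next-Fit: [4,12] [1,4,9] [10,3,3] [4,1,2] → 4 hosts.
Total size 53 vCPU; any packing needs at least ⌈53/16⌉ = 4 hosts.
So 4 is already optimal.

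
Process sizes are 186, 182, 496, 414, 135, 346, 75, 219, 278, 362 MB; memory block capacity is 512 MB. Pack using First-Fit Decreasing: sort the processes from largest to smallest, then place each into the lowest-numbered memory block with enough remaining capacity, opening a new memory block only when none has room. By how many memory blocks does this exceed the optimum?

0

First-Fit Decreasing: [496] [414,75] [362,135] [346] [278,219] [186,182] → 6 memory blocks.
Total size 2693 MB; any packing needs at least ⌈2693/512⌉ = 6 memory blocks.
So 6 is already optimal.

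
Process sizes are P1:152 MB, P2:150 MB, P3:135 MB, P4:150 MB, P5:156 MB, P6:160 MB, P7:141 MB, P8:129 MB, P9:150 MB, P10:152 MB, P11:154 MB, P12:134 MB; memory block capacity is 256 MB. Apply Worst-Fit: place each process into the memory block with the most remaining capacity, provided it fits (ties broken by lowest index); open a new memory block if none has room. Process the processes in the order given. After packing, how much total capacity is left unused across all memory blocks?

1309

P1 (152 MB) → memory block 1 (remaining 104 MB)
P2 (150 MB) → memory block 2 (remaining 106 MB)
P3 (135 MB) → memory block 3 (remaining 121 MB)
P4 (150 MB) → memory block 4 (remaining 106 MB)
P5 (156 MB) → memory block 5 (remaining 100 MB)
P6 (160 MB) → memory block 6 (remaining 96 MB)
P7 (141 MB) → memory block 7 (remaining 115 MB)
P8 (129 MB) → memory block 8 (remaining 127 MB)
P9 (150 MB) → memory block 9 (remaining 106 MB)
P10 (152 MB) → memory block 10 (remaining 104 MB)
P11 (154 MB) → memory block 11 (remaining 102 MB)
P12 (134 MB) → memory block 12 (remaining 122 MB)
12 memory blocks × 256 MB = 3072 MB; used 1763 MB; unused 1309 MB.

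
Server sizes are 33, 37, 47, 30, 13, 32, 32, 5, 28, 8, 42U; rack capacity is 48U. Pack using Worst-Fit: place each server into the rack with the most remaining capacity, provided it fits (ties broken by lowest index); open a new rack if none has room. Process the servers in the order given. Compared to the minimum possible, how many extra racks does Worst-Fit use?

0

Worst-Fit: [33] [37] [47] [30,13] [32,5] [32] [28,8] [42] → 8 racks.
8 servers exceed 24U (half the capacity), and no two of those can share a rack, so at least 8 racks are needed.
So 8 is already optimal.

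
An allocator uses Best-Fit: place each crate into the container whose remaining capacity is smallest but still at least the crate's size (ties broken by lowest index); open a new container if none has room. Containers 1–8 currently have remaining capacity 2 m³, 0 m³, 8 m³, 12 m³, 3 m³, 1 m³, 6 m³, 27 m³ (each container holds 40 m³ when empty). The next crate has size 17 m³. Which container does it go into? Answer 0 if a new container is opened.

8

Containers with room: container 8 (27 m³).
Tightest fit is container 8 with 27 m³ free.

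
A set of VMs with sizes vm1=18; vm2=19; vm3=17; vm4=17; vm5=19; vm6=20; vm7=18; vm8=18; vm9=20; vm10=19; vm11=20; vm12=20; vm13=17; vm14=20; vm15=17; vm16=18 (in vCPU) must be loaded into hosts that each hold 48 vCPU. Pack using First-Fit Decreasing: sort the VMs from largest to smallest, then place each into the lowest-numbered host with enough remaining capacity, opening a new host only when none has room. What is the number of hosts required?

Sorted descending: 20, 20, 20, 20, 20, 19, 19, 19, 18, 18, 18, 18, 17, 17, 17, 17.
20 vCPU → host 1 (remaining 28 vCPU)
20 vCPU → host 1 (remaining 8 vCPU)
20 vCPU → host 2 (remaining 28 vCPU)
20 vCPU → host 2 (remaining 8 vCPU)
20 vCPU → host 3 (remaining 28 vCPU)
19 vCPU → host 3 (remaining 9 vCPU)
19 vCPU → host 4 (remaining 29 vCPU)
19 vCPU → host 4 (remaining 10 vCPU)
18 vCPU → host 5 (remaining 30 vCPU)
18 vCPU → host 5 (remaining 12 vCPU)
18 vCPU → host 6 (remaining 30 vCPU)
18 vCPU → host 6 (remaining 12 vCPU)
17 vCPU → host 7 (remaining 31 vCPU)
17 vCPU → host 7 (remaining 14 vCPU)
17 vCPU → host 8 (remaining 31 vCPU)
17 vCPU → host 8 (remaining 14 vCPU)
Final hosts: [20,20] [20,20] [20,19] [19,19] [18,18] [18,18] [17,17] [17,17].

8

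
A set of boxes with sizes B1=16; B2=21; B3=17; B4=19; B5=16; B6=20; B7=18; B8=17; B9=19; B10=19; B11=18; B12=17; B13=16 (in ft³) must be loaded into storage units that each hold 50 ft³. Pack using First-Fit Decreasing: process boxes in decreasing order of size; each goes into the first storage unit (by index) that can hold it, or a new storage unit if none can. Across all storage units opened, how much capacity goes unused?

Sorted descending: 21, 20, 19, 19, 19, 18, 18, 17, 17, 17, 16, 16, 16.
Put 21 ft³ in storage unit 1; 29 ft³ remain.
Put 20 ft³ in storage unit 1; 9 ft³ remain.
Put 19 ft³ in storage unit 2; 31 ft³ remain.
Put 19 ft³ in storage unit 2; 12 ft³ remain.
Put 19 ft³ in storage unit 3; 31 ft³ remain.
Put 18 ft³ in storage unit 3; 13 ft³ remain.
Put 18 ft³ in storage unit 4; 32 ft³ remain.
Put 17 ft³ in storage unit 4; 15 ft³ remain.
Put 17 ft³ in storage unit 5; 33 ft³ remain.
Put 17 ft³ in storage unit 5; 16 ft³ remain.
Put 16 ft³ in storage unit 5; 0 ft³ remain.
Put 16 ft³ in storage unit 6; 34 ft³ remain.
Put 16 ft³ in storage unit 6; 18 ft³ remain.
6 storage units × 50 ft³ = 300 ft³; used 233 ft³; unused 67 ft³.

67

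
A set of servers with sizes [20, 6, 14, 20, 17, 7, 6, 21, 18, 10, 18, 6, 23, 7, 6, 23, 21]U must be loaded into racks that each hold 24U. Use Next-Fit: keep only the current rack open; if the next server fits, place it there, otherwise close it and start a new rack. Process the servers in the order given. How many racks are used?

Put 20U in rack 1; 4U remain.
Put 6U in rack 2; 18U remain.
Put 14U in rack 2; 4U remain.
Put 20U in rack 3; 4U remain.
Put 17U in rack 4; 7U remain.
Put 7U in rack 4; 0U remain.
Put 6U in rack 5; 18U remain.
Put 21U in rack 6; 3U remain.
Put 18U in rack 7; 6U remain.
Put 10U in rack 8; 14U remain.
Put 18U in rack 9; 6U remain.
Put 6U in rack 9; 0U remain.
Put 23U in rack 10; 1U remain.
Put 7U in rack 11; 17U remain.
Put 6U in rack 11; 11U remain.
Put 23U in rack 12; 1U remain.
Put 21U in rack 13; 3U remain.

13 racks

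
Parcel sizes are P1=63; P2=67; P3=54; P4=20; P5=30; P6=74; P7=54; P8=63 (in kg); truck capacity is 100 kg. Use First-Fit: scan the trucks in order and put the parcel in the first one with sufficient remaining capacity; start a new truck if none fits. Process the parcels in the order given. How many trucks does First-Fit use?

6

P1 (63 kg) → truck 1 (remaining 37 kg)
P2 (67 kg) → truck 2 (remaining 33 kg)
P3 (54 kg) → truck 3 (remaining 46 kg)
P4 (20 kg) → truck 1 (remaining 17 kg)
P5 (30 kg) → truck 2 (remaining 3 kg)
P6 (74 kg) → truck 4 (remaining 26 kg)
P7 (54 kg) → truck 5 (remaining 46 kg)
P8 (63 kg) → truck 6 (remaining 37 kg)
Final trucks: [63,20] [67,30] [54] [74] [54] [63].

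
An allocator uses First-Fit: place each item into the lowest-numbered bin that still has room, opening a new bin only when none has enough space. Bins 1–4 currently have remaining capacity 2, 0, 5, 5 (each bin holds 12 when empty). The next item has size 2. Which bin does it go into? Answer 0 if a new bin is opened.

1

Bins with room: bin 1 (2), bin 3 (5), bin 4 (5).
The first with room is bin 1.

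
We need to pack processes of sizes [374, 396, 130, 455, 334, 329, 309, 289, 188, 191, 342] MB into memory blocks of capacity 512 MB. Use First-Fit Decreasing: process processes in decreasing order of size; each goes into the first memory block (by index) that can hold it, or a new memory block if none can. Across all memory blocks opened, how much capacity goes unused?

Sorted descending: 455, 396, 374, 342, 334, 329, 309, 289, 191, 188, 130.
memory block 1: place 455 MB, 57 MB left
memory block 2: place 396 MB, 116 MB left
memory block 3: place 374 MB, 138 MB left
memory block 4: place 342 MB, 170 MB left
memory block 5: place 334 MB, 178 MB left
memory block 6: place 329 MB, 183 MB left
memory block 7: place 309 MB, 203 MB left
memory block 8: place 289 MB, 223 MB left
memory block 7: place 191 MB, 12 MB left
memory block 8: place 188 MB, 35 MB left
memory block 3: place 130 MB, 8 MB left
8 memory blocks × 512 MB = 4096 MB; used 3337 MB; unused 759 MB.

759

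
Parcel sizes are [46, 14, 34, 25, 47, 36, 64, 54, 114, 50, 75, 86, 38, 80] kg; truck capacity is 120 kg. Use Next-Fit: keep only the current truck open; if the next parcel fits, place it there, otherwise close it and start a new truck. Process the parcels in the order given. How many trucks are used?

truck 1: place 46 kg, 74 kg left
truck 1: place 14 kg, 60 kg left
truck 1: place 34 kg, 26 kg left
truck 1: place 25 kg, 1 kg left
truck 2: place 47 kg, 73 kg left
truck 2: place 36 kg, 37 kg left
truck 3: place 64 kg, 56 kg left
truck 3: place 54 kg, 2 kg left
truck 4: place 114 kg, 6 kg left
truck 5: place 50 kg, 70 kg left
truck 6: place 75 kg, 45 kg left
truck 7: place 86 kg, 34 kg left
truck 8: place 38 kg, 82 kg left
truck 8: place 80 kg, 2 kg left
Final trucks: [46,14,34,25] [47,36] [64,54] [114] [50] [75] [86] [38,80].

8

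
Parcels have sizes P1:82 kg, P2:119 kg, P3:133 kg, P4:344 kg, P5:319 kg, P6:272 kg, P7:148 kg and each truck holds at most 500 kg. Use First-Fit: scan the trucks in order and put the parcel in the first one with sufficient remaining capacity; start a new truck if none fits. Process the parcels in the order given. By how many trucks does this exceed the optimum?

First-Fit: [82,119,133,148] [344] [319] [272] → 4 trucks.
Total size 1417 kg; any packing needs at least ⌈1417/500⌉ = 3 trucks.
An optimal packing achieves that bound: [344,148] [319,133] [272,119,82] → 3 trucks.
Excess: 4 − 3 = 1.

1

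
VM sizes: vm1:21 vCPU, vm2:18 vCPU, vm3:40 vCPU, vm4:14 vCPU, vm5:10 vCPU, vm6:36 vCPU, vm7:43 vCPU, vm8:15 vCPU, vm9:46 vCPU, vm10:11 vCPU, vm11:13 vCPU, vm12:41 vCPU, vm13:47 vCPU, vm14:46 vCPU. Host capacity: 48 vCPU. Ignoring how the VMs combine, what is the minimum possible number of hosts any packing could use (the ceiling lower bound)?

9 hosts

Total size = 21 + 18 + 40 + 14 + 10 + 36 + 43 + 15 + 46 + 11 + 13 + 41 + 47 + 46 = 401 vCPU.
⌈401 / 48⌉ = 9.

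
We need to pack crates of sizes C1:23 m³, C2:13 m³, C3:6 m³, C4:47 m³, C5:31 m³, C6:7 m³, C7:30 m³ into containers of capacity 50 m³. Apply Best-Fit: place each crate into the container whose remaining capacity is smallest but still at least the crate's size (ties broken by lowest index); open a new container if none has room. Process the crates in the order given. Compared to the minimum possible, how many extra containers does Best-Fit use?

0

Best-Fit: [23,13,6,7] [47] [31] [30] → 4 containers.
Total size 157 m³; any packing needs at least ⌈157/50⌉ = 4 containers.
So 4 is already optimal.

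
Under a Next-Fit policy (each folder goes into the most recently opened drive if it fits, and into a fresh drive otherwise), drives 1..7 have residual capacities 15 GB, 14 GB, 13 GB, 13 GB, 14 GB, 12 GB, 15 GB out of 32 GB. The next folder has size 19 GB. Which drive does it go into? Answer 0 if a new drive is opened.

Next-Fit only looks at drive 7, which has 15 GB free.
19 GB does not fit, so a new drive is opened.

0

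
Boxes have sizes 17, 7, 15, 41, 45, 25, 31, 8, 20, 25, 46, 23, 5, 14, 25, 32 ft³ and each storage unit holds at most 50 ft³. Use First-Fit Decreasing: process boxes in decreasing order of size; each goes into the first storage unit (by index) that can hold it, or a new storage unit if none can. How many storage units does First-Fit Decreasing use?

Sorted descending: 46, 45, 41, 32, 31, 25, 25, 25, 23, 20, 17, 15, 14, 8, 7, 5.
46 ft³ → storage unit 1 (remaining 4 ft³)
45 ft³ → storage unit 2 (remaining 5 ft³)
41 ft³ → storage unit 3 (remaining 9 ft³)
32 ft³ → storage unit 4 (remaining 18 ft³)
31 ft³ → storage unit 5 (remaining 19 ft³)
25 ft³ → storage unit 6 (remaining 25 ft³)
25 ft³ → storage unit 6 (remaining 0 ft³)
25 ft³ → storage unit 7 (remaining 25 ft³)
23 ft³ → storage unit 7 (remaining 2 ft³)
20 ft³ → storage unit 8 (remaining 30 ft³)
17 ft³ → storage unit 4 (remaining 1 ft³)
15 ft³ → storage unit 5 (remaining 4 ft³)
14 ft³ → storage unit 8 (remaining 16 ft³)
8 ft³ → storage unit 3 (remaining 1 ft³)
7 ft³ → storage unit 8 (remaining 9 ft³)
5 ft³ → storage unit 2 (remaining 0 ft³)

8 storage units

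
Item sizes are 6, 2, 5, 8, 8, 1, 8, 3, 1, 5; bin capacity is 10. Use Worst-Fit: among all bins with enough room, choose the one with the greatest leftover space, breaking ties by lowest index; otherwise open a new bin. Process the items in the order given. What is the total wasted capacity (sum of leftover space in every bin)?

13

6 → bin 1 (remaining 4)
2 → bin 1 (remaining 2)
5 → bin 2 (remaining 5)
8 → bin 3 (remaining 2)
8 → bin 4 (remaining 2)
1 → bin 2 (remaining 4)
8 → bin 5 (remaining 2)
3 → bin 2 (remaining 1)
1 → bin 1 (remaining 1)
5 → bin 6 (remaining 5)
6 bins × 10 = 60; used 47; unused 13.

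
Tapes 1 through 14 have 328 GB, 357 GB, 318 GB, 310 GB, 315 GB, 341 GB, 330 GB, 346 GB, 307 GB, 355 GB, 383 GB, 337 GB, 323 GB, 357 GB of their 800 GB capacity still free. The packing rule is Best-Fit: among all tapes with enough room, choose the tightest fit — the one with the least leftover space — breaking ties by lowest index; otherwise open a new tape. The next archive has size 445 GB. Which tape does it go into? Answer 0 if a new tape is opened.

No tape has ≥ 445 GB free, so a new tape is opened.

0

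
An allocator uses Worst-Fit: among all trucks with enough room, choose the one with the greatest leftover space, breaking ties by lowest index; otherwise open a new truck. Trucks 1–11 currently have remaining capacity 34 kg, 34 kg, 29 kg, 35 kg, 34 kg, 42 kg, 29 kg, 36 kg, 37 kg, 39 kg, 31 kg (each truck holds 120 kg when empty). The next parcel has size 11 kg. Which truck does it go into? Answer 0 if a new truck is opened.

Trucks with room: truck 1 (34 kg), truck 2 (34 kg), truck 3 (29 kg), truck 4 (35 kg), truck 5 (34 kg), truck 6 (42 kg), truck 7 (29 kg), truck 8 (36 kg), truck 9 (37 kg), truck 10 (39 kg), truck 11 (31 kg).
Most room is truck 6 with 42 kg free.

6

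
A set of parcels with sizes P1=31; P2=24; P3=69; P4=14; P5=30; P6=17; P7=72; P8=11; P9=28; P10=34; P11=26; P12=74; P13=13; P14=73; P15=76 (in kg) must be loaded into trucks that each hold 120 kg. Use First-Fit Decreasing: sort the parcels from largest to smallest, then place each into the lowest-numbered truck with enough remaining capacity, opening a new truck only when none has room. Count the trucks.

6

Sorted descending: 76, 74, 73, 72, 69, 34, 31, 30, 28, 26, 24, 17, 14, 13, 11.
76 kg → truck 1 (remaining 44 kg)
74 kg → truck 2 (remaining 46 kg)
73 kg → truck 3 (remaining 47 kg)
72 kg → truck 4 (remaining 48 kg)
69 kg → truck 5 (remaining 51 kg)
34 kg → truck 1 (remaining 10 kg)
31 kg → truck 2 (remaining 15 kg)
30 kg → truck 3 (remaining 17 kg)
28 kg → truck 4 (remaining 20 kg)
26 kg → truck 5 (remaining 25 kg)
24 kg → truck 5 (remaining 1 kg)
17 kg → truck 3 (remaining 0 kg)
14 kg → truck 2 (remaining 1 kg)
13 kg → truck 4 (remaining 7 kg)
11 kg → truck 6 (remaining 109 kg)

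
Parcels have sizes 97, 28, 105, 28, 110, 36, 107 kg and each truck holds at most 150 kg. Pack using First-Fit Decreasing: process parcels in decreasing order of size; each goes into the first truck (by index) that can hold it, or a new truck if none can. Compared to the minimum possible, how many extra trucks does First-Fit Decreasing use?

First-Fit Decreasing: [110,36] [107,28] [105,28] [97] → 4 trucks.
Total size 511 kg; any packing needs at least ⌈511/150⌉ = 4 trucks.
So 4 is already optimal.

0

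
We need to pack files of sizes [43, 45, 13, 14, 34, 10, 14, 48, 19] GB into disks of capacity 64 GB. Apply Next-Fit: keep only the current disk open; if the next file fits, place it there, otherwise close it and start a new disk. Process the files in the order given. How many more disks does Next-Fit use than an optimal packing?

1

Next-Fit: [43] [45,13] [14,34,10] [14,48] [19] → 5 disks.
Total size 240 GB; any packing needs at least ⌈240/64⌉ = 4 disks.
An optimal packing achieves that bound: [48,14] [45,19] [43,14] [34,13,10] → 4 disks.
Excess: 5 − 4 = 1.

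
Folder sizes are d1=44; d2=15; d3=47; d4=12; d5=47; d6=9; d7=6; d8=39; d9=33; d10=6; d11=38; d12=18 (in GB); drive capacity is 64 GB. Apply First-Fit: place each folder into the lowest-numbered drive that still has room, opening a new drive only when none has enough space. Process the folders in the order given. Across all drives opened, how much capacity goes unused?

Put d1 (44 GB) in drive 1; 20 GB remain.
Put d2 (15 GB) in drive 1; 5 GB remain.
Put d3 (47 GB) in drive 2; 17 GB remain.
Put d4 (12 GB) in drive 2; 5 GB remain.
Put d5 (47 GB) in drive 3; 17 GB remain.
Put d6 (9 GB) in drive 3; 8 GB remain.
Put d7 (6 GB) in drive 3; 2 GB remain.
Put d8 (39 GB) in drive 4; 25 GB remain.
Put d9 (33 GB) in drive 5; 31 GB remain.
Put d10 (6 GB) in drive 4; 19 GB remain.
Put d11 (38 GB) in drive 6; 26 GB remain.
Put d12 (18 GB) in drive 4; 1 GB remain.
6 drives × 64 GB = 384 GB; used 314 GB; unused 70 GB.

70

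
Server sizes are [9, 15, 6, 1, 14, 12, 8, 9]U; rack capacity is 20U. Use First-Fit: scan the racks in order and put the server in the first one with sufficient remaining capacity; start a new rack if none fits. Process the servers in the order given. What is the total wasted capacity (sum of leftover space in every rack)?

rack 1: place 9U, 11U left
rack 2: place 15U, 5U left
rack 1: place 6U, 5U left
rack 1: place 1U, 4U left
rack 3: place 14U, 6U left
rack 4: place 12U, 8U left
rack 4: place 8U, 0U left
rack 5: place 9U, 11U left
5 racks × 20U = 100U; used 74U; unused 26U.

26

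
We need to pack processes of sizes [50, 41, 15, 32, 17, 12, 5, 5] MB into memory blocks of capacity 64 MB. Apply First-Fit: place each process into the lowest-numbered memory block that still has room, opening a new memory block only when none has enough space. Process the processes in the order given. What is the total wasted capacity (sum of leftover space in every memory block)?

15

50 MB → memory block 1 (remaining 14 MB)
41 MB → memory block 2 (remaining 23 MB)
15 MB → memory block 2 (remaining 8 MB)
32 MB → memory block 3 (remaining 32 MB)
17 MB → memory block 3 (remaining 15 MB)
12 MB → memory block 1 (remaining 2 MB)
5 MB → memory block 2 (remaining 3 MB)
5 MB → memory block 3 (remaining 10 MB)
3 memory blocks × 64 MB = 192 MB; used 177 MB; unused 15 MB.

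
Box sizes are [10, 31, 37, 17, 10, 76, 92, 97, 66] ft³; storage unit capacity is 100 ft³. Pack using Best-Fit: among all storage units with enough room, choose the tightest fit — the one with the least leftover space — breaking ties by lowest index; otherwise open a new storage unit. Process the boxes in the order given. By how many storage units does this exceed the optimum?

0

Best-Fit: [10,31,37,17] [10,76] [92] [97] [66] → 5 storage units.
Total size 436 ft³; any packing needs at least ⌈436/100⌉ = 5 storage units.
So 5 is already optimal.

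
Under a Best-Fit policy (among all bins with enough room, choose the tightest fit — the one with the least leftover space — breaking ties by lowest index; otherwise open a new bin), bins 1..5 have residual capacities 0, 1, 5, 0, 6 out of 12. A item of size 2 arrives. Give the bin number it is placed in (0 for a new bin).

3

Bins with room: bin 3 (5), bin 5 (6).
Tightest fit is bin 3 with 5 free.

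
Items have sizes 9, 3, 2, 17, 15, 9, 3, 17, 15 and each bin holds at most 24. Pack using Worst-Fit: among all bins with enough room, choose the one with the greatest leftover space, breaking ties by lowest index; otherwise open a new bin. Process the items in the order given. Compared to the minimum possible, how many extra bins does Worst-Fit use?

1

Worst-Fit: [9,3,2,9] [17] [15,3] [17] [15] → 5 bins.
Total size 90; any packing needs at least ⌈90/24⌉ = 4 bins.
An optimal packing achieves that bound: [17,3,3] [17,2] [15,9] [15,9] → 4 bins.
Excess: 5 − 4 = 1.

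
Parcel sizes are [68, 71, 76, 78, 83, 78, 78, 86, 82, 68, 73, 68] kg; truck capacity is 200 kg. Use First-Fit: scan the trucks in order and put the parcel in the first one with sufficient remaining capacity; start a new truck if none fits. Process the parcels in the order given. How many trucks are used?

6

truck 1: place 68 kg, 132 kg left
truck 1: place 71 kg, 61 kg left
truck 2: place 76 kg, 124 kg left
truck 2: place 78 kg, 46 kg left
truck 3: place 83 kg, 117 kg left
truck 3: place 78 kg, 39 kg left
truck 4: place 78 kg, 122 kg left
truck 4: place 86 kg, 36 kg left
truck 5: place 82 kg, 118 kg left
truck 5: place 68 kg, 50 kg left
truck 6: place 73 kg, 127 kg left
truck 6: place 68 kg, 59 kg left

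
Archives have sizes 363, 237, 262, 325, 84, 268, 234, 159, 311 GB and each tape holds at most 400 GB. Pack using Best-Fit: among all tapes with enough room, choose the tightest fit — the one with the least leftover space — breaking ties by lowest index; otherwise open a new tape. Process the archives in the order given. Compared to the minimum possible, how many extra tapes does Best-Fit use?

0

Best-Fit: [363] [237,159] [262,84] [325] [268] [234] [311] → 7 tapes.
7 archives exceed 200 GB (half the capacity), and no two of those can share a tape, so at least 7 tapes are needed.
So 7 is already optimal.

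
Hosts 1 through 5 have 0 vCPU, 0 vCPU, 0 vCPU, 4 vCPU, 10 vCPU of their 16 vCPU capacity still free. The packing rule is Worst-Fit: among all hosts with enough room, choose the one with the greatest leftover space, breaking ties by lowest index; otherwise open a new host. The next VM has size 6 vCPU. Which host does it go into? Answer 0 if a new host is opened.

5

Hosts with room: host 5 (10 vCPU).
Most room is host 5 with 10 vCPU free.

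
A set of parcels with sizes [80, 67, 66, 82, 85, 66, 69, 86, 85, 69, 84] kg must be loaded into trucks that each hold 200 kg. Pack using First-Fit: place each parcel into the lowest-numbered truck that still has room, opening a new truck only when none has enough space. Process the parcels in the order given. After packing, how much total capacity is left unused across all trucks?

80 kg → truck 1 (remaining 120 kg)
67 kg → truck 1 (remaining 53 kg)
66 kg → truck 2 (remaining 134 kg)
82 kg → truck 2 (remaining 52 kg)
85 kg → truck 3 (remaining 115 kg)
66 kg → truck 3 (remaining 49 kg)
69 kg → truck 4 (remaining 131 kg)
86 kg → truck 4 (remaining 45 kg)
85 kg → truck 5 (remaining 115 kg)
69 kg → truck 5 (remaining 46 kg)
84 kg → truck 6 (remaining 116 kg)
6 trucks × 200 kg = 1200 kg; used 839 kg; unused 361 kg.

361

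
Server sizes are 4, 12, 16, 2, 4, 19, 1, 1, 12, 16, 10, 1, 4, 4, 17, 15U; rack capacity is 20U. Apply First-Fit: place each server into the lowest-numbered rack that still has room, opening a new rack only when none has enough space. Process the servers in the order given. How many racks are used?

8

4U → rack 1 (remaining 16U)
12U → rack 1 (remaining 4U)
16U → rack 2 (remaining 4U)
2U → rack 1 (remaining 2U)
4U → rack 2 (remaining 0U)
19U → rack 3 (remaining 1U)
1U → rack 1 (remaining 1U)
1U → rack 1 (remaining 0U)
12U → rack 4 (remaining 8U)
16U → rack 5 (remaining 4U)
10U → rack 6 (remaining 10U)
1U → rack 3 (remaining 0U)
4U → rack 4 (remaining 4U)
4U → rack 4 (remaining 0U)
17U → rack 7 (remaining 3U)
15U → rack 8 (remaining 5U)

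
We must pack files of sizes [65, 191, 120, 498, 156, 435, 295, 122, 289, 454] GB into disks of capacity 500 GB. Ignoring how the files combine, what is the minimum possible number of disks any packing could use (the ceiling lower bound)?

6

Total size = 65 + 191 + 120 + 498 + 156 + 435 + 295 + 122 + 289 + 454 = 2625 GB.
⌈2625 / 500⌉ = 6.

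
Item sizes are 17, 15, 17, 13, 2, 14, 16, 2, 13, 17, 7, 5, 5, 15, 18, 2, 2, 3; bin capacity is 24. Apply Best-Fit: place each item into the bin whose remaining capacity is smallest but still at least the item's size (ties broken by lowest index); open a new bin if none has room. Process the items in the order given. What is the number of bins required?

10 bins

bin 1: place 17, 7 left
bin 2: place 15, 9 left
bin 3: place 17, 7 left
bin 4: place 13, 11 left
bin 1: place 2, 5 left
bin 5: place 14, 10 left
bin 6: place 16, 8 left
bin 1: place 2, 3 left
bin 7: place 13, 11 left
bin 8: place 17, 7 left
bin 3: place 7, 0 left
bin 8: place 5, 2 left
bin 6: place 5, 3 left
bin 9: place 15, 9 left
bin 10: place 18, 6 left
bin 8: place 2, 0 left
bin 1: place 2, 1 left
bin 6: place 3, 0 left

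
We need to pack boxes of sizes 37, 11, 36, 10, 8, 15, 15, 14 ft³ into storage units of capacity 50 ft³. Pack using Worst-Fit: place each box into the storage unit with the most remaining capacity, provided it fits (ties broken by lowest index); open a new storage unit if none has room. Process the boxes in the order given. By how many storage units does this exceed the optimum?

Worst-Fit: [37,11] [36,10] [8,15,15] [14] → 4 storage units.
Total size 146 ft³; any packing needs at least ⌈146/50⌉ = 3 storage units.
An optimal packing achieves that bound: [37,11] [36,14] [15,15,10,8] → 3 storage units.
Excess: 4 − 3 = 1.

1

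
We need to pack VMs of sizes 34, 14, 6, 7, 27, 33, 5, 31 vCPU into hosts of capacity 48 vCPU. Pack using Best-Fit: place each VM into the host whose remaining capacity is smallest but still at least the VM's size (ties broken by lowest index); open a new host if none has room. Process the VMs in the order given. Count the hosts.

34 vCPU → host 1 (remaining 14 vCPU)
14 vCPU → host 1 (remaining 0 vCPU)
6 vCPU → host 2 (remaining 42 vCPU)
7 vCPU → host 2 (remaining 35 vCPU)
27 vCPU → host 2 (remaining 8 vCPU)
33 vCPU → host 3 (remaining 15 vCPU)
5 vCPU → host 2 (remaining 3 vCPU)
31 vCPU → host 4 (remaining 17 vCPU)
Final hosts: [34,14] [6,7,27,5] [33] [31].

4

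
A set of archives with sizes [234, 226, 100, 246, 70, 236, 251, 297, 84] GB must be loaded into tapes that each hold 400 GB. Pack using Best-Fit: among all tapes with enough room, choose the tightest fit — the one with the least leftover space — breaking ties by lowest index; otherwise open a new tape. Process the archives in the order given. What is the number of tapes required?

234 GB → tape 1 (remaining 166 GB)
226 GB → tape 2 (remaining 174 GB)
100 GB → tape 1 (remaining 66 GB)
246 GB → tape 3 (remaining 154 GB)
70 GB → tape 3 (remaining 84 GB)
236 GB → tape 4 (remaining 164 GB)
251 GB → tape 5 (remaining 149 GB)
297 GB → tape 6 (remaining 103 GB)
84 GB → tape 3 (remaining 0 GB)

6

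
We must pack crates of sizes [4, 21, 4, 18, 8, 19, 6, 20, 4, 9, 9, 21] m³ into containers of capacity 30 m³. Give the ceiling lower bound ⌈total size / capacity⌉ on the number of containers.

5

Total size = 4 + 21 + 4 + 18 + 8 + 19 + 6 + 20 + 4 + 9 + 9 + 21 = 143 m³.
⌈143 / 30⌉ = 5.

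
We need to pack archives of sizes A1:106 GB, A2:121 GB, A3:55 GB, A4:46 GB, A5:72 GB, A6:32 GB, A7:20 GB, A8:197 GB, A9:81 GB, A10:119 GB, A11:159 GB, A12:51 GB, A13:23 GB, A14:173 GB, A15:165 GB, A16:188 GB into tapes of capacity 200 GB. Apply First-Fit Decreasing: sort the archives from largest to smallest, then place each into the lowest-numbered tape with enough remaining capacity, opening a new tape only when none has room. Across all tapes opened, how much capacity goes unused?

192

Sorted descending: 197, 188, 173, 165, 159, 121, 119, 106, 81, 72, 55, 51, 46, 32, 23, 20.
Put 197 GB in tape 1; 3 GB remain.
Put 188 GB in tape 2; 12 GB remain.
Put 173 GB in tape 3; 27 GB remain.
Put 165 GB in tape 4; 35 GB remain.
Put 159 GB in tape 5; 41 GB remain.
Put 121 GB in tape 6; 79 GB remain.
Put 119 GB in tape 7; 81 GB remain.
Put 106 GB in tape 8; 94 GB remain.
Put 81 GB in tape 7; 0 GB remain.
Put 72 GB in tape 6; 7 GB remain.
Put 55 GB in tape 8; 39 GB remain.
Put 51 GB in tape 9; 149 GB remain.
Put 46 GB in tape 9; 103 GB remain.
Put 32 GB in tape 4; 3 GB remain.
Put 23 GB in tape 3; 4 GB remain.
Put 20 GB in tape 5; 21 GB remain.
9 tapes × 200 GB = 1800 GB; used 1608 GB; unused 192 GB.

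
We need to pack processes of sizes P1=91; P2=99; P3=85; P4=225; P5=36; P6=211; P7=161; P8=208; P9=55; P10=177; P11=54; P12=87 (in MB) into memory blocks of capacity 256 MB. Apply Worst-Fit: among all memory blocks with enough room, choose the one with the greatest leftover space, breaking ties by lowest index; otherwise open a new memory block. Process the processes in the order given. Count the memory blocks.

8

memory block 1: place P1 (91 MB), 165 MB left
memory block 1: place P2 (99 MB), 66 MB left
memory block 2: place P3 (85 MB), 171 MB left
memory block 3: place P4 (225 MB), 31 MB left
memory block 2: place P5 (36 MB), 135 MB left
memory block 4: place P6 (211 MB), 45 MB left
memory block 5: place P7 (161 MB), 95 MB left
memory block 6: place P8 (208 MB), 48 MB left
memory block 2: place P9 (55 MB), 80 MB left
memory block 7: place P10 (177 MB), 79 MB left
memory block 5: place P11 (54 MB), 41 MB left
memory block 8: place P12 (87 MB), 169 MB left
Final memory blocks: [91,99] [85,36,55] [225] [211] [161,54] [208] [177] [87].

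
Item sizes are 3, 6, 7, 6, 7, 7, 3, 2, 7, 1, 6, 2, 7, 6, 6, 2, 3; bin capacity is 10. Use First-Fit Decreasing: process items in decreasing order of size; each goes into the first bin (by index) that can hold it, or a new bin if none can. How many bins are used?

10 bins

Sorted descending: 7, 7, 7, 7, 7, 6, 6, 6, 6, 6, 3, 3, 3, 2, 2, 2, 1.
bin 1: place 7, 3 left
bin 2: place 7, 3 left
bin 3: place 7, 3 left
bin 4: place 7, 3 left
bin 5: place 7, 3 left
bin 6: place 6, 4 left
bin 7: place 6, 4 left
bin 8: place 6, 4 left
bin 9: place 6, 4 left
bin 10: place 6, 4 left
bin 1: place 3, 0 left
bin 2: place 3, 0 left
bin 3: place 3, 0 left
bin 4: place 2, 1 left
bin 5: place 2, 1 left
bin 6: place 2, 2 left
bin 4: place 1, 0 left
Final bins: [7,3] [7,3] [7,3] [7,2,1] [7,2] [6,2] [6] [6] [6] [6].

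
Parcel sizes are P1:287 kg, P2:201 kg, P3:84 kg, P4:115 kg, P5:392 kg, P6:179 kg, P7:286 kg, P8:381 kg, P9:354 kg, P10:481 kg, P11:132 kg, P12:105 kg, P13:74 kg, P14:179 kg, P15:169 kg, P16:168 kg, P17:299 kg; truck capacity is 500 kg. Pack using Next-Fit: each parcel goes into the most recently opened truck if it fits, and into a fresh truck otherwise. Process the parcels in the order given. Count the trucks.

Put P1 (287 kg) in truck 1; 213 kg remain.
Put P2 (201 kg) in truck 1; 12 kg remain.
Put P3 (84 kg) in truck 2; 416 kg remain.
Put P4 (115 kg) in truck 2; 301 kg remain.
Put P5 (392 kg) in truck 3; 108 kg remain.
Put P6 (179 kg) in truck 4; 321 kg remain.
Put P7 (286 kg) in truck 4; 35 kg remain.
Put P8 (381 kg) in truck 5; 119 kg remain.
Put P9 (354 kg) in truck 6; 146 kg remain.
Put P10 (481 kg) in truck 7; 19 kg remain.
Put P11 (132 kg) in truck 8; 368 kg remain.
Put P12 (105 kg) in truck 8; 263 kg remain.
Put P13 (74 kg) in truck 8; 189 kg remain.
Put P14 (179 kg) in truck 8; 10 kg remain.
Put P15 (169 kg) in truck 9; 331 kg remain.
Put P16 (168 kg) in truck 9; 163 kg remain.
Put P17 (299 kg) in truck 10; 201 kg remain.

10 trucks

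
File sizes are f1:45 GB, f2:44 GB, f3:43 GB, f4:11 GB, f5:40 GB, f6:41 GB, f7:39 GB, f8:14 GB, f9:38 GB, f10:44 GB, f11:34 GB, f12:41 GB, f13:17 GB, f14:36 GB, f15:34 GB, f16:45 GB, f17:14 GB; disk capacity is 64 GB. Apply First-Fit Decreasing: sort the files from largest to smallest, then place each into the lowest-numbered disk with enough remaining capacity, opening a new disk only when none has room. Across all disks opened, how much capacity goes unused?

252

Sorted descending: 45, 45, 44, 44, 43, 41, 41, 40, 39, 38, 36, 34, 34, 17, 14, 14, 11.
disk 1: place 45 GB, 19 GB left
disk 2: place 45 GB, 19 GB left
disk 3: place 44 GB, 20 GB left
disk 4: place 44 GB, 20 GB left
disk 5: place 43 GB, 21 GB left
disk 6: place 41 GB, 23 GB left
disk 7: place 41 GB, 23 GB left
disk 8: place 40 GB, 24 GB left
disk 9: place 39 GB, 25 GB left
disk 10: place 38 GB, 26 GB left
disk 11: place 36 GB, 28 GB left
disk 12: place 34 GB, 30 GB left
disk 13: place 34 GB, 30 GB left
disk 1: place 17 GB, 2 GB left
disk 2: place 14 GB, 5 GB left
disk 3: place 14 GB, 6 GB left
disk 4: place 11 GB, 9 GB left
13 disks × 64 GB = 832 GB; used 580 GB; unused 252 GB.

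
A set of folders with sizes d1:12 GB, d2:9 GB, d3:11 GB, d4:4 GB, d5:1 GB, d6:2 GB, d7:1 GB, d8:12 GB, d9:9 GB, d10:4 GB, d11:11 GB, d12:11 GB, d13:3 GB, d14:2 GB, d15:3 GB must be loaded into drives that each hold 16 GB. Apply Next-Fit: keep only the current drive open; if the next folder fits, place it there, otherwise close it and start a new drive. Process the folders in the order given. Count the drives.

drive 1: place d1 (12 GB), 4 GB left
drive 2: place d2 (9 GB), 7 GB left
drive 3: place d3 (11 GB), 5 GB left
drive 3: place d4 (4 GB), 1 GB left
drive 3: place d5 (1 GB), 0 GB left
drive 4: place d6 (2 GB), 14 GB left
drive 4: place d7 (1 GB), 13 GB left
drive 4: place d8 (12 GB), 1 GB left
drive 5: place d9 (9 GB), 7 GB left
drive 5: place d10 (4 GB), 3 GB left
drive 6: place d11 (11 GB), 5 GB left
drive 7: place d12 (11 GB), 5 GB left
drive 7: place d13 (3 GB), 2 GB left
drive 7: place d14 (2 GB), 0 GB left
drive 8: place d15 (3 GB), 13 GB left

8 drives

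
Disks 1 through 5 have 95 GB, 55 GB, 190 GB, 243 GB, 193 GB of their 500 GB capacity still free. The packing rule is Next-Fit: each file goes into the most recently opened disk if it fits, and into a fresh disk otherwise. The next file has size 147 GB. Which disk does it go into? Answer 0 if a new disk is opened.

Next-Fit only looks at disk 5, which has 193 GB free.
147 GB fits there.

5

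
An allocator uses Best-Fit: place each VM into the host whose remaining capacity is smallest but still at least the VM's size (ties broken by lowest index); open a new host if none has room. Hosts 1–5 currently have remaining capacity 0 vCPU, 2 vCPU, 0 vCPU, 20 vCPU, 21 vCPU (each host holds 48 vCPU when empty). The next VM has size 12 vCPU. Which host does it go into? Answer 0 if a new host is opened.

Hosts with room: host 4 (20 vCPU), host 5 (21 vCPU).
Tightest fit is host 4 with 20 vCPU free.

4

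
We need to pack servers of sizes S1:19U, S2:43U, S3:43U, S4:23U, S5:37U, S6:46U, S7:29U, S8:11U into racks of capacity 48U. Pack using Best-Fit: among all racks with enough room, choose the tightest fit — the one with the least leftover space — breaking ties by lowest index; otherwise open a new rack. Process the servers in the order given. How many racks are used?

6

Put S1 (19U) in rack 1; 29U remain.
Put S2 (43U) in rack 2; 5U remain.
Put S3 (43U) in rack 3; 5U remain.
Put S4 (23U) in rack 1; 6U remain.
Put S5 (37U) in rack 4; 11U remain.
Put S6 (46U) in rack 5; 2U remain.
Put S7 (29U) in rack 6; 19U remain.
Put S8 (11U) in rack 4; 0U remain.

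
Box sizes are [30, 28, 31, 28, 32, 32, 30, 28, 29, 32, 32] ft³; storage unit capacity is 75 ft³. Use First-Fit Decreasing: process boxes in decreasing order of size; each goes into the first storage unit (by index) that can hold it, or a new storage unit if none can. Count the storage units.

Sorted descending: 32, 32, 32, 32, 31, 30, 30, 29, 28, 28, 28.
32 ft³ → storage unit 1 (remaining 43 ft³)
32 ft³ → storage unit 1 (remaining 11 ft³)
32 ft³ → storage unit 2 (remaining 43 ft³)
32 ft³ → storage unit 2 (remaining 11 ft³)
31 ft³ → storage unit 3 (remaining 44 ft³)
30 ft³ → storage unit 3 (remaining 14 ft³)
30 ft³ → storage unit 4 (remaining 45 ft³)
29 ft³ → storage unit 4 (remaining 16 ft³)
28 ft³ → storage unit 5 (remaining 47 ft³)
28 ft³ → storage unit 5 (remaining 19 ft³)
28 ft³ → storage unit 6 (remaining 47 ft³)
Final storage units: [32,32] [32,32] [31,30] [30,29] [28,28] [28].

6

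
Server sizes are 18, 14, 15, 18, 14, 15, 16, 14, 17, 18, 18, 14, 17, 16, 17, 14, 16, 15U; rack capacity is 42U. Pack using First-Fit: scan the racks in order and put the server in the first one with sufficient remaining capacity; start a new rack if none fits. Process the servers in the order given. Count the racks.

9 racks

Put 18U in rack 1; 24U remain.
Put 14U in rack 1; 10U remain.
Put 15U in rack 2; 27U remain.
Put 18U in rack 2; 9U remain.
Put 14U in rack 3; 28U remain.
Put 15U in rack 3; 13U remain.
Put 16U in rack 4; 26U remain.
Put 14U in rack 4; 12U remain.
Put 17U in rack 5; 25U remain.
Put 18U in rack 5; 7U remain.
Put 18U in rack 6; 24U remain.
Put 14U in rack 6; 10U remain.
Put 17U in rack 7; 25U remain.
Put 16U in rack 7; 9U remain.
Put 17U in rack 8; 25U remain.
Put 14U in rack 8; 11U remain.
Put 16U in rack 9; 26U remain.
Put 15U in rack 9; 11U remain.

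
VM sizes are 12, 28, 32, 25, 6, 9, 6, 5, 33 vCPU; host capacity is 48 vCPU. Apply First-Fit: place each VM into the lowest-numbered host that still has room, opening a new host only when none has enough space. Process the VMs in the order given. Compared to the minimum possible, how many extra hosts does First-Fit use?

First-Fit: [12,28,6] [32,9,6] [25,5] [33] → 4 hosts.
Total size 156 vCPU; any packing needs at least ⌈156/48⌉ = 4 hosts.
So 4 is already optimal.

0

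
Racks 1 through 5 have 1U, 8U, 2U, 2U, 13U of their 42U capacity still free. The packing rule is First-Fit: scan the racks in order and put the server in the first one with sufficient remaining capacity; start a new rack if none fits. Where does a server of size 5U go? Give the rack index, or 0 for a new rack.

2

Racks with room: rack 2 (8U), rack 5 (13U).
The first with room is rack 2.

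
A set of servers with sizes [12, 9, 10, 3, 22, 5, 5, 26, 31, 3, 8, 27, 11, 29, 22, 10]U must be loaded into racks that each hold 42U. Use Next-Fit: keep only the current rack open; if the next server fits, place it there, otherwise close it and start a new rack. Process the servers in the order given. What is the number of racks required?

7 racks

12U → rack 1 (remaining 30U)
9U → rack 1 (remaining 21U)
10U → rack 1 (remaining 11U)
3U → rack 1 (remaining 8U)
22U → rack 2 (remaining 20U)
5U → rack 2 (remaining 15U)
5U → rack 2 (remaining 10U)
26U → rack 3 (remaining 16U)
31U → rack 4 (remaining 11U)
3U → rack 4 (remaining 8U)
8U → rack 4 (remaining 0U)
27U → rack 5 (remaining 15U)
11U → rack 5 (remaining 4U)
29U → rack 6 (remaining 13U)
22U → rack 7 (remaining 20U)
10U → rack 7 (remaining 10U)
Final racks: [12,9,10,3] [22,5,5] [26] [31,3,8] [27,11] [29] [22,10].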